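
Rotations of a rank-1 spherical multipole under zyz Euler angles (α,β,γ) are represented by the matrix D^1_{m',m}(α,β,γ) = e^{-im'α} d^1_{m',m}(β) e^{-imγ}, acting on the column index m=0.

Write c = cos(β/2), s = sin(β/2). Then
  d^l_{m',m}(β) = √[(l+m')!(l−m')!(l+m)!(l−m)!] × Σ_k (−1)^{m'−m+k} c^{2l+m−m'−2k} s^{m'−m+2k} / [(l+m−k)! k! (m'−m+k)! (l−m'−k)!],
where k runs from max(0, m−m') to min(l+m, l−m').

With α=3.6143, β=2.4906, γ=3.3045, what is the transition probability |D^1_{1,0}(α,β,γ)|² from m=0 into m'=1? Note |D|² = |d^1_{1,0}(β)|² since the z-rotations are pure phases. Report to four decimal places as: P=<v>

P=0.1836

First d^1_{1,0}(β=2.4906), then the phase factors e^{-i(1)α} and e^{-i(0)γ}:
With c≡cos(β/2)=0.319779 and s≡sin(β/2)=0.947492, N=[2·1·1·1]^{1/2}=1.414214
k: max(0,(0)−(1))=0 … min(1+(0),1−(1))=0
  k=0: (−1)^1·1.4142/(1)·0.3198^1·0.9475^1 = -0.428490
d^1_{1,0}(2.4906) = -0.428490
|D^1_{1,0}|² = |d^1_{1,0}(β)|² = (-0.428490)² = 0.183604 (the z-rotation phases have unit modulus)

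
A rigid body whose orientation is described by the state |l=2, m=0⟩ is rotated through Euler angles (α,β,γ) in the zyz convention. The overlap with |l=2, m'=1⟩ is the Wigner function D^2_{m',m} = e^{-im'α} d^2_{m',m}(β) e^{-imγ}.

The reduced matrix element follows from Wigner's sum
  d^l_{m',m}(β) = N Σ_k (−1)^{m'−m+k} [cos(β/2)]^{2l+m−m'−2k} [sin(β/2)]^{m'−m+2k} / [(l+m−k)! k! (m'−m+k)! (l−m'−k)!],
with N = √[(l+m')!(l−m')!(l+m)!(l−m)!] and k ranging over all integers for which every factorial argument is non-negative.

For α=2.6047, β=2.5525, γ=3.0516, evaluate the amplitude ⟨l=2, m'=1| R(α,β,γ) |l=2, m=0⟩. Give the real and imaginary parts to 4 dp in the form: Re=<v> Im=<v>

D^2_{1,0}(2.6047,2.5525,3.0516) = e^{-i·1·2.6047}·d^2_{1,0}(2.5525)·e^{-i·0·3.0516}. Compute d first:
Half-angle: c=0.290306, s=0.956934. N=√(6·1·2·2)=4.898979
The bounds max(0,m−m')=0 and min(l+m,l−m')=1 give 2 terms
  k=0: (−1)^1·4.8990/(2)·0.2903^3·0.9569^1 = -0.057349
  k=1: (−1)^2·4.8990/(2)·0.2903^1·0.9569^3 = +0.623128
d^2_{1,0}(2.5525) = -0.057349 +0.623128 = +0.565779
Attach z-rotation phases: D = e^{-i(1)(2.6047)}·(+0.565779)·e^{-i(0)(3.0516)} = -0.486175-0.289378i

Re=-0.4862 Im=-0.2894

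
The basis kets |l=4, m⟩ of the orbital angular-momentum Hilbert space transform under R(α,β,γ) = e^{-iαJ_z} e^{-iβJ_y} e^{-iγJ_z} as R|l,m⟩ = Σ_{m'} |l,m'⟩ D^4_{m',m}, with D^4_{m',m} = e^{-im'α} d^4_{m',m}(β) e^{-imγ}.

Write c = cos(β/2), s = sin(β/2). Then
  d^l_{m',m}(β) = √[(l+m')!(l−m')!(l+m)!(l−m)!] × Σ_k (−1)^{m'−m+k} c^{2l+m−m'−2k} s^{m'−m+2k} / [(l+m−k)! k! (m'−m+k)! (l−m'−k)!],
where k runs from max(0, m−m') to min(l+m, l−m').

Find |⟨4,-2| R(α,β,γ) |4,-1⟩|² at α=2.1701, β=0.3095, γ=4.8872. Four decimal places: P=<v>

D^4_{-2,-1}(2.1701,0.3095,4.8872) = e^{-i·-2·2.1701}·d^4_{-2,-1}(0.3095)·e^{-i·-1·4.8872}. Compute d first:
c=cos(0.3095/2)=0.988050, s=sin(0.3095/2)=0.154133; N=√[2·720·6·120]=1018.233765
k: max(0,(-1)−(-2))=1 … min(4+(-1),4−(-2))=3
  k=1: (−1)^0·1018.2338/(240)·0.9881^7·0.1541^1 = +0.601153
  k=2: (−1)^1·1018.2338/(48)·0.9881^5·0.1541^3 = -0.073146
  k=3: (−1)^2·1018.2338/(72)·0.9881^3·0.1541^5 = +0.001187
d^4_{-2,-1}(0.3095) = +0.601153 -0.073146 +0.001187 = +0.529194
|D^4_{-2,-1}|² = |d^4_{-2,-1}(β)|² = (+0.529194)² = 0.280046 (the z-rotation phases have unit modulus)

P=0.2800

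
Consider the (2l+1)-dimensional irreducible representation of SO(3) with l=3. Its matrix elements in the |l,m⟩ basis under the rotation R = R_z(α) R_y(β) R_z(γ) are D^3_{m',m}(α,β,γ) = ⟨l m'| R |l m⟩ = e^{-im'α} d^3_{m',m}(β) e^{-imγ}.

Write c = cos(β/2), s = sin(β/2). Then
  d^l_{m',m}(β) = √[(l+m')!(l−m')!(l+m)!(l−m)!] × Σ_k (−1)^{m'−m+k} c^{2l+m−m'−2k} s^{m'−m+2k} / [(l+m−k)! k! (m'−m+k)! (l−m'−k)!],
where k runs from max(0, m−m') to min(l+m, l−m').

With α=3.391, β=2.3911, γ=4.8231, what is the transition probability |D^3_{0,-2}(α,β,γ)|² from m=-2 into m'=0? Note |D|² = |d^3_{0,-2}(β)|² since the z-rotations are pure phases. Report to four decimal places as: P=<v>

P=0.2170

Split into d^3_{0,-2}(β=2.3911) × two z-phases.
c=cos(2.3911/2)=0.366502, s=sin(2.3911/2)=0.930417; N=√[6·6·1·120]=65.726707
k∈{0,1} keeps every argument non-negative
  k=0: (−1)^2·65.7267/(12)·0.3665^4·0.9304^2 = +0.085550
  k=1: (−1)^3·65.7267/(12)·0.3665^2·0.9304^4 = -0.551346
d^3_{0,-2}(2.3911) = +0.085550 -0.551346 = -0.465796
|D^3_{0,-2}|² = |d^3_{0,-2}(β)|² = (-0.465796)² = 0.216965 (the z-rotation phases have unit modulus)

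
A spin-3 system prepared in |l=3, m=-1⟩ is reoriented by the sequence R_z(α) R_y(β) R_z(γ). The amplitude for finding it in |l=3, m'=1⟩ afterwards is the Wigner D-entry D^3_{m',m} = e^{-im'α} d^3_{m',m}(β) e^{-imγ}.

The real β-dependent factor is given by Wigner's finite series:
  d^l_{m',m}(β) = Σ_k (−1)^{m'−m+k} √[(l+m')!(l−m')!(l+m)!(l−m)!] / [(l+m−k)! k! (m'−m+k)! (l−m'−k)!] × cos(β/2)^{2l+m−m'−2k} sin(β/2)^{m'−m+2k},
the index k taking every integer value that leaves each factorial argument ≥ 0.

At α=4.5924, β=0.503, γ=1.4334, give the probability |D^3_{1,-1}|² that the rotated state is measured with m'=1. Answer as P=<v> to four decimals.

D^3_{1,-1}(4.5924,0.503,1.4334) = e^{-i·1·4.5924}·d^3_{1,-1}(0.503)·e^{-i·-1·1.4334}. Compute d first:
c=cos(0.503/2)=0.968540, s=sin(0.503/2)=0.248857; N=√[24·2·2·24]=48.000000
k: max(0,(-1)−(1))=0 … min(3+(-1),3−(1))=2
  k=0: (−1)^2·48.0000/(8)·0.9685^4·0.2489^2 = +0.326980
  k=1: (−1)^3·48.0000/(6)·0.9685^2·0.2489^4 = -0.028782
  k=2: (−1)^4·48.0000/(48)·0.9685^0·0.2489^6 = +0.000238
d^3_{1,-1}(0.503) = +0.326980 -0.028782 +0.000238 = +0.298436
|D^3_{1,-1}|² = |d^3_{1,-1}(β)|² = (+0.298436)² = 0.089064 (the z-rotation phases have unit modulus)

P=0.0891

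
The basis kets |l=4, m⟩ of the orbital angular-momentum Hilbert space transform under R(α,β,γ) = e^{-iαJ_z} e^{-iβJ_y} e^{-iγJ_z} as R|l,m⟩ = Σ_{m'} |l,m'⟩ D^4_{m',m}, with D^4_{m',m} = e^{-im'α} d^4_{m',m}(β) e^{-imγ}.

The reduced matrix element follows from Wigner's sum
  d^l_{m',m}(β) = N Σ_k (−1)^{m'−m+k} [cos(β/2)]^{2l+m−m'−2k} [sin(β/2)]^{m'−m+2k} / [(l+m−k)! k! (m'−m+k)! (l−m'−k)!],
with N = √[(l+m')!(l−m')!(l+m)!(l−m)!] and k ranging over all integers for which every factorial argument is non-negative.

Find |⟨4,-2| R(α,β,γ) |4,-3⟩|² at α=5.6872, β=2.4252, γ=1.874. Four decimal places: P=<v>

Split into d^4_{-2,-3}(β=2.4252) × two z-phases.
Half-angle: c=0.350586, s=0.936531. N=√(2·720·1·5040)=2693.993318
k: max(0,(-3)−(-2))=0 … min(4+(-3),4−(-2))=1
  k=0: (−1)^1·2693.9933/(720)·0.3506^7·0.9365^1 = -0.002281
  k=1: (−1)^2·2693.9933/(240)·0.3506^5·0.9365^3 = +0.048834
d^4_{-2,-3}(2.4252) = -0.002281 +0.048834 = +0.046553
|D^4_{-2,-3}|² = |d^4_{-2,-3}(β)|² = (+0.046553)² = 0.002167 (the z-rotation phases have unit modulus)

P=0.0022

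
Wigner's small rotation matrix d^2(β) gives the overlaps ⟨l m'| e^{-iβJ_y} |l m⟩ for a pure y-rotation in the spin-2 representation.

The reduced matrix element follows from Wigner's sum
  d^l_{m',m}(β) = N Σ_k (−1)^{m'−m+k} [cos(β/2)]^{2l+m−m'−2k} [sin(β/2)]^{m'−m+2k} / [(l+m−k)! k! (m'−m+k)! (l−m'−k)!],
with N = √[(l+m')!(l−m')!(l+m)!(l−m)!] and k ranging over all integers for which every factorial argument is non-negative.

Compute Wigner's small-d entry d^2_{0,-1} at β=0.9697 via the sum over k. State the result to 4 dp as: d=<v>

d=-0.5712

d^2_{0,-1}(β=0.9697) via Wigner's sum:
Half-angle: c=0.884745, s=0.466076. N=√(2·2·1·6)=4.898979
k: max(0,(-1)−(0))=0 … min(2+(-1),2−(0))=1
  k=0: (−1)^1·4.8990/(2)·0.8847^3·0.4661^1 = -0.790654
  k=1: (−1)^2·4.8990/(2)·0.8847^1·0.4661^3 = +0.219413
d^2_{0,-1}(0.9697) = -0.790654 +0.219413 = -0.571240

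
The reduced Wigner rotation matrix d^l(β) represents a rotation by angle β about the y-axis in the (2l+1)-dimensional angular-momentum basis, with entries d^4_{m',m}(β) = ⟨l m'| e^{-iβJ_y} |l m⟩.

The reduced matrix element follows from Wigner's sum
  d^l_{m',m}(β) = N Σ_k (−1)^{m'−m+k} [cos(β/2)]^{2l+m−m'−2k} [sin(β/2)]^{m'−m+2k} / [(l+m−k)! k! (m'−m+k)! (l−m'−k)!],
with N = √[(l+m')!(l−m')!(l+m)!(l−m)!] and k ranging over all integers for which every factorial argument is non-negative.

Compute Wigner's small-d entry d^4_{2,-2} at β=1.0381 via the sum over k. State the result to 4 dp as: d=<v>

d^4_{2,-2}(β=1.0381) via Wigner's sum:
c=cos(1.0381/2)=0.868291, s=sin(1.0381/2)=0.496055; N=√[720·2·2·720]=1440.000000
The bounds max(0,m−m')=0 and min(l+m,l−m')=2 give 3 terms
  k=0: (−1)^4·1440.0000/(96)·0.8683^4·0.4961^4 = +0.516266
  k=1: (−1)^5·1440.0000/(120)·0.8683^2·0.4961^6 = -0.134801
  k=2: (−1)^6·1440.0000/(1440)·0.8683^0·0.4961^8 = +0.003666
d^4_{2,-2}(1.0381) = +0.516266 -0.134801 +0.003666 = +0.385131

d=0.3851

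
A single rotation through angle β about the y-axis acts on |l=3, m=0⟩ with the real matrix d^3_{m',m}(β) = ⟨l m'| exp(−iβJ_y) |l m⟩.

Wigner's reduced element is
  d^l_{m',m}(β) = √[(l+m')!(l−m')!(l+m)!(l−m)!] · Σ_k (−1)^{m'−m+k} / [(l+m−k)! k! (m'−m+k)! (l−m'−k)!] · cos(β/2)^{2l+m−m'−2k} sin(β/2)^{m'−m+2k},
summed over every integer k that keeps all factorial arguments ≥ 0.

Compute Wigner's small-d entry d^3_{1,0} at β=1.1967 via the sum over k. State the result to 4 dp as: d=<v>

d=0.1339

d^3_{1,0}(β=1.1967) via Wigner's sum:
Half-angle: c=0.826266, s=0.563280. N=√(24·2·6·6)=41.569219
k∈{0,1,2} keeps every argument non-negative
  k=0: (−1)^1·41.5692/(12)·0.8263^5·0.5633^1 = -0.751475
  k=1: (−1)^2·41.5692/(4)·0.8263^3·0.5633^3 = +1.047718
  k=2: (−1)^3·41.5692/(12)·0.8263^1·0.5633^5 = -0.162305
d^3_{1,0}(1.1967) = -0.751475 +1.047718 -0.162305 = +0.133938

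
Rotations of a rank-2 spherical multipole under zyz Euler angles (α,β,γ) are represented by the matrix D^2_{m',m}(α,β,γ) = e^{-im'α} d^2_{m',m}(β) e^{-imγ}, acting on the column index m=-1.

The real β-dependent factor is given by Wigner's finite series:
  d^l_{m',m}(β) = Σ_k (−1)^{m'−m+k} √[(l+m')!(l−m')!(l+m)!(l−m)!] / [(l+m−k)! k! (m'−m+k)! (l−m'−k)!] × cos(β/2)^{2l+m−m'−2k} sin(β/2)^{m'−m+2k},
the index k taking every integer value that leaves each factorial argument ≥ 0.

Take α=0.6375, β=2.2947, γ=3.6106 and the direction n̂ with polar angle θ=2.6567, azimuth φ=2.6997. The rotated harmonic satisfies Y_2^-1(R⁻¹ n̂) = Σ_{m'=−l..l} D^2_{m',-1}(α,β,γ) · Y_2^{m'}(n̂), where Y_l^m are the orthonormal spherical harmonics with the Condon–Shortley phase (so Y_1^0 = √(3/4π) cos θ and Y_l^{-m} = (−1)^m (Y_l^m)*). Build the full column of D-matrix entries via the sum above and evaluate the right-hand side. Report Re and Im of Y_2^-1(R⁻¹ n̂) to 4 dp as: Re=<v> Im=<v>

Need the full column D^2_{m',-1} for m'=−2..2 at α=0.6375, β=2.2947, γ=3.6106.
cos(β/2)=0.410905, sin(β/2)=0.911678
d^2_{-2,-1}: single k=1 term ⇒ +0.126501;  D = +0.021802-0.124608i
d^2_{-1,-1}: k∈[0..1] ⇒ +0.028508 -0.421005 = -0.392497;  D = +0.175755+0.350947i
d^2_{0,-1}: k∈[0..1] ⇒ -0.154932 +0.762679 = +0.607747;  D = -0.542121-0.274702i
d^2_{1,-1}: k∈[0..1] ⇒ +0.421005 -0.690822 = -0.269818;  D = +0.265997-0.045247i
d^2_{2,-1}: single k=0 term ⇒ -0.622725;  D = +0.431172-0.449307i
Y_2^{m'}(θ=2.6567,φ=2.6997) and Σ D·Y over m':
  (+0.0218-0.1246i)·(+0.0532+0.0649i)  (+0.1758+0.3509i)·(+0.2880+0.1362i)  (-0.5421-0.2747i)·(+0.4252+0.0000i)  (+0.2660-0.0452i)·(-0.2880+0.1362i)  (+0.4312-0.4493i)·(+0.0532-0.0649i)
Y_2^-1(R⁻¹ n̂) = -0.295114+0.000366i

Re=-0.2951 Im=0.0004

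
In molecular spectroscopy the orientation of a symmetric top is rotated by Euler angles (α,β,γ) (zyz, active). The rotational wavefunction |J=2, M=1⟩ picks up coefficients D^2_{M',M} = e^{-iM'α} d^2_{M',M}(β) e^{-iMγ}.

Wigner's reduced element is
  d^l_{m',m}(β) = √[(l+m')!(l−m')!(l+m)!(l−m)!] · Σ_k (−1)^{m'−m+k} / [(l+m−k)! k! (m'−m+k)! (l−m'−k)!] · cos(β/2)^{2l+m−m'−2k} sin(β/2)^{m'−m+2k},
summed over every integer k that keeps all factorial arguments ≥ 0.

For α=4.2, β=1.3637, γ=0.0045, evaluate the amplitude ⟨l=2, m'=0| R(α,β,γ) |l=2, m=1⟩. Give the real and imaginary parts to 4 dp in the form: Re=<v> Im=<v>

D^2_{0,1}(4.2,1.3637,0.0045) = e^{-i·0·4.2}·d^2_{0,1}(1.3637)·e^{-i·1·0.0045}. Compute d first:
With c≡cos(β/2)=0.776408 and s≡sin(β/2)=0.630230, N=[2·2·6·1]^{1/2}=4.898979
k∈{1,2} keeps every argument non-negative
  k=1: (−1)^0·4.8990/(2)·0.7764^3·0.6302^1 = +0.722512
  k=2: (−1)^1·4.8990/(2)·0.7764^1·0.6302^3 = -0.476062
d^2_{0,1}(1.3637) = +0.722512 -0.476062 = +0.246450
Attach z-rotation phases: D = e^{-i(0)(4.2)}·(+0.246450)·e^{-i(1)(0.0045)} = +0.246447-0.001109i

Re=0.2464 Im=-0.0011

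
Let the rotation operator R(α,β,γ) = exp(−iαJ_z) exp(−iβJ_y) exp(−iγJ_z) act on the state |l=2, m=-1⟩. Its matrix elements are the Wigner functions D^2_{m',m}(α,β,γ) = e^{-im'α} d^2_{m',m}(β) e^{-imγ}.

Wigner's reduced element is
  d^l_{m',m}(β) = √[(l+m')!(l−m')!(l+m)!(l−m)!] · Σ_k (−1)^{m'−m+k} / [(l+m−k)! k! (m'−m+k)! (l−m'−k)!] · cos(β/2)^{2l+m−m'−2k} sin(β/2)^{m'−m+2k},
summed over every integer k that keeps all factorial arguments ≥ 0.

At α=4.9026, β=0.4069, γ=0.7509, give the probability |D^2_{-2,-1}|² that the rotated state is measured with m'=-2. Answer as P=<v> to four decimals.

P=0.1441

First d^2_{-2,-1}(β=0.4069), then the phase factors e^{-i(-2)α} and e^{-i(-1)γ}:
c=cos(0.4069/2)=0.979375, s=sin(0.4069/2)=0.202049; N=√[1·24·1·6]=12.000000
Admissible k: 1..1 (factorial args all ≥0)
  k=1: (−1)^0·12.0000/(6)·0.9794^3·0.2020^1 = +0.379608
d^2_{-2,-1}(0.4069) = +0.379608
|D^2_{-2,-1}|² = |d^2_{-2,-1}(β)|² = (+0.379608)² = 0.144102 (the z-rotation phases have unit modulus)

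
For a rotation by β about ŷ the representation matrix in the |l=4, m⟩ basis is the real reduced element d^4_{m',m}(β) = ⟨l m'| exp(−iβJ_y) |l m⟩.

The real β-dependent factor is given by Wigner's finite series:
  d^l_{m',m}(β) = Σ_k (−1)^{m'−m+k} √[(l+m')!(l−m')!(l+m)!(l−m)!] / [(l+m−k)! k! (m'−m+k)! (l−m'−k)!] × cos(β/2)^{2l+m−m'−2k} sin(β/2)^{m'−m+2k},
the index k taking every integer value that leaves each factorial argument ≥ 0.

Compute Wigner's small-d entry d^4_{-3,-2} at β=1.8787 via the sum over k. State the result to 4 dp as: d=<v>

d=-0.3477

d^4_{-3,-2}(β=1.8787) via Wigner's sum:
With c≡cos(β/2)=0.590313 and s≡sin(β/2)=0.807175, N=[1·5040·2·720]^{1/2}=2693.993318
The bounds max(0,m−m')=1 and min(l+m,l−m')=2 give 2 terms
  k=1: (−1)^0·2693.9933/(720)·0.5903^7·0.8072^1 = +0.075441
  k=2: (−1)^1·2693.9933/(240)·0.5903^5·0.8072^3 = -0.423154
d^4_{-3,-2}(1.8787) = +0.075441 -0.423154 = -0.347713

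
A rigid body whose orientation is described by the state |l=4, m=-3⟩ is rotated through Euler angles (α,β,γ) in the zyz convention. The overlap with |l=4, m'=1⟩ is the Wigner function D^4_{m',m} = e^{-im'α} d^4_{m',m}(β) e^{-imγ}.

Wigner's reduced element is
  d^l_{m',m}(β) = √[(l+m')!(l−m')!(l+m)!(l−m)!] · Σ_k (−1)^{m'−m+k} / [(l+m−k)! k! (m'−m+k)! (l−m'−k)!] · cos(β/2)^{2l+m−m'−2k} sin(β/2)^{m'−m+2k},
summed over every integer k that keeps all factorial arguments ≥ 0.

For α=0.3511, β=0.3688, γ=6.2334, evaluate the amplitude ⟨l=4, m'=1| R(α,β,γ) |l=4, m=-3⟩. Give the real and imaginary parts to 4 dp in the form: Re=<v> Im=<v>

Split into d^4_{1,-3}(β=0.3688) × two z-phases.
With c≡cos(β/2)=0.983046 and s≡sin(β/2)=0.183357, N=[120·6·1·5040]^{1/2}=1904.940944
k: max(0,(-3)−(1))=0 … min(4+(-3),4−(1))=1
  k=0: (−1)^4·1904.9409/(144)·0.9830^4·0.1834^4 = +0.013964
  k=1: (−1)^5·1904.9409/(240)·0.9830^2·0.1834^6 = -0.000291
d^4_{1,-3}(0.3688) = +0.013964 -0.000291 = +0.013672
Phases: e^{-i·(1)·0.3511}=+0.938995-0.343931i, e^{-i·(-3)·6.2334}=+0.988867-0.148801i ⇒ D=+0.011996-0.006560i

Re=0.0120 Im=-0.0066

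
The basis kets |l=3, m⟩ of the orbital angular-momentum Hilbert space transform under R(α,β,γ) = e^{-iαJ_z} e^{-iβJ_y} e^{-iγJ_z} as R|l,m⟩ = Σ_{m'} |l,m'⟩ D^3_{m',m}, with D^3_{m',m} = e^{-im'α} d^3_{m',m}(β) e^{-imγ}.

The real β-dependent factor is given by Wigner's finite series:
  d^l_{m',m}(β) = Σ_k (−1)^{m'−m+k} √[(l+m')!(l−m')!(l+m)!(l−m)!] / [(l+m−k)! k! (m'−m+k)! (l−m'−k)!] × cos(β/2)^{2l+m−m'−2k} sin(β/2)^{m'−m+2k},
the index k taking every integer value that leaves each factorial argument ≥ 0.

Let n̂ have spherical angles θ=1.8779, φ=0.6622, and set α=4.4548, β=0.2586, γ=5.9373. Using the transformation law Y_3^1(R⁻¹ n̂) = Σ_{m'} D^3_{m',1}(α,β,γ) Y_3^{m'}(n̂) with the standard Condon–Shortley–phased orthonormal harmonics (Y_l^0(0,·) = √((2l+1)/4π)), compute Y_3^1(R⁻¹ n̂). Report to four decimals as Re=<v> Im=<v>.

Need the full column D^3_{m',1} for m'=−3..3 at α=4.4548, β=0.2586, γ=5.9373.
cos(β/2)=0.991652, sin(β/2)=0.128940
d^3_{-3,1}: single k=4 term ⇒ +0.001053;  D = +0.000436+0.000958i
d^3_{-2,1}: k∈[3..4] ⇒ +0.013221 -0.000112 = +0.013109;  D = -0.012922+0.002209i
d^3_{-1,1}: k∈[2..4] ⇒ +0.096464 -0.002175 +0.000005 = +0.094294;  D = +0.008315-0.093927i
d^3_{0,1}: k∈[1..3] ⇒ +0.428327 -0.021725 +0.000122 = +0.406725;  D = +0.382637+0.137892i
d^3_{1,1}: k∈[0..2] ⇒ +0.950948 -0.128618 +0.001631 = +0.823960;  D = -0.467603+0.678423i
d^3_{2,1}: k∈[0..1] ⇒ -0.391007 +0.013221 = -0.377786;  D = +0.246177+0.286564i
d^3_{3,1}: single k=0 term ⇒ +0.062267;  D = +0.056010-0.027204i
Y_3^{m'}(θ=1.8779,φ=0.6622) and Σ D·Y over m':
  (+0.0004+0.0010i)·(-0.1460-0.3306i)  (-0.0129+0.0022i)·(-0.0685+0.2722i)  (+0.0083-0.0939i)·(-0.1319+0.1029i)  (+0.3826+0.1379i)·(+0.2869+0.0000i)  (-0.4676+0.6784i)·(+0.1319+0.1029i)  (+0.2462+0.2866i)·(-0.0685-0.2722i)  (+0.0560-0.0272i)·(+0.1460-0.3306i)
Y_3^1(R⁻¹ n̂) = +0.047733-0.018859i

Re=0.0477 Im=-0.0189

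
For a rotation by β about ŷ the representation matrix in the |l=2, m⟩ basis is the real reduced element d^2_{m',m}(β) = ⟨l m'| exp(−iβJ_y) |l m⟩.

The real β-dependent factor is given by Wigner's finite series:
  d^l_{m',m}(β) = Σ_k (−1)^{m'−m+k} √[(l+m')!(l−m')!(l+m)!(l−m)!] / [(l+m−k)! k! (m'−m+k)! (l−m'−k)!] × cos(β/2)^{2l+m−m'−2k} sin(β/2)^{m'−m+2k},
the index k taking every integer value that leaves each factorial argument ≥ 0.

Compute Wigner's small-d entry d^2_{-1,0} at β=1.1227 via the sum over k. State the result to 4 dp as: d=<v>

d=0.4782

d^2_{-1,0}(β=1.1227) via Wigner's sum:
c=cos(1.1227/2)=0.846537, s=sin(1.1227/2)=0.532330; N=√[1·6·2·2]=4.898979
k: max(0,(0)−(-1))=1 … min(2+(0),2−(-1))=2
  k=1: (−1)^0·4.8990/(2)·0.8465^3·0.5323^1 = +0.791033
  k=2: (−1)^1·4.8990/(2)·0.8465^1·0.5323^3 = -0.312798
d^2_{-1,0}(1.1227) = +0.791033 -0.312798 = +0.478235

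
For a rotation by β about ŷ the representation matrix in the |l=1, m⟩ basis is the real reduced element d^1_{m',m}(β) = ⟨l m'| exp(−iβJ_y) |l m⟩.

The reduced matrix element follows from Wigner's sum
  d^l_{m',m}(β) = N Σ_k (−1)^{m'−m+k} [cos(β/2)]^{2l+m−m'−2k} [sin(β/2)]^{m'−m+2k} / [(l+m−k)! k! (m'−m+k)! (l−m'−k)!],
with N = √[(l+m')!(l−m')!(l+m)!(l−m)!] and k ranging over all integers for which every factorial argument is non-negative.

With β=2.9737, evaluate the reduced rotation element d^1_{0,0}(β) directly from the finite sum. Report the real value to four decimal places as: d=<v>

d^1_{0,0}(β=2.9737) via Wigner's sum:
With c≡cos(β/2)=0.083848 and s≡sin(β/2)=0.996479, N=[1·1·1·1]^{1/2}=1.000000
k∈{0,1} keeps every argument non-negative
  k=0: (−1)^0·1.0000/(1)·0.0838^2·0.9965^0 = +0.007030
  k=1: (−1)^1·1.0000/(1)·0.0838^0·0.9965^2 = -0.992970
d^1_{0,0}(2.9737) = +0.007030 -0.992970 = -0.985939

d=-0.9859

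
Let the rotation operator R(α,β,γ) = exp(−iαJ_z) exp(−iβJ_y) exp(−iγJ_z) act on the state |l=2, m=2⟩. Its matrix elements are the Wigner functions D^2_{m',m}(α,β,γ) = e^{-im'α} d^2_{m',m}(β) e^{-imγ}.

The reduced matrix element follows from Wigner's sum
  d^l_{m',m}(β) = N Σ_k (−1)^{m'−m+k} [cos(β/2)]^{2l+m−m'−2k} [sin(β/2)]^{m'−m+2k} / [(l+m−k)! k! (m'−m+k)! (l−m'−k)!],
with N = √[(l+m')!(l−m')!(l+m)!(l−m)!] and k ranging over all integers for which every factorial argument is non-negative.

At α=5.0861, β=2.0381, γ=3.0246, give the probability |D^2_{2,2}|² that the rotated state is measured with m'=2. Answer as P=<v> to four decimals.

P=0.0057

D^2_{2,2}(5.0861,2.0381,3.0246) = e^{-i·2·5.0861}·d^2_{2,2}(2.0381)·e^{-i·2·3.0246}. Compute d first:
With c≡cos(β/2)=0.524175 and s≡sin(β/2)=0.851610, N=[24·1·24·1]^{1/2}=24.000000
k: max(0,(2)−(2))=0 … min(2+(2),2−(2))=0
  k=0: (−1)^0·24.0000/(24)·0.5242^4·0.8516^0 = +0.075493
d^2_{2,2}(2.0381) = +0.075493
|D^2_{2,2}|² = |d^2_{2,2}(β)|² = (+0.075493)² = 0.005699 (the z-rotation phases have unit modulus)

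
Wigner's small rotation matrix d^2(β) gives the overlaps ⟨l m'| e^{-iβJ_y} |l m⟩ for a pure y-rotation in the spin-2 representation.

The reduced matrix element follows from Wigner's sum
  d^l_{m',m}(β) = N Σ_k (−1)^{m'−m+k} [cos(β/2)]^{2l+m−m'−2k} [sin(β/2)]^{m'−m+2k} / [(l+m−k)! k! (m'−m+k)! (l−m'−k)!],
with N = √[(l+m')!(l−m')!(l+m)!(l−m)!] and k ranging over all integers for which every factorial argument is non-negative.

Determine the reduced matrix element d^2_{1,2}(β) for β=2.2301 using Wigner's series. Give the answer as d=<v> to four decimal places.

d^2_{1,2}(β=2.2301) via Wigner's sum:
Half-angle: c=0.440133, s=0.897933. N=√(6·1·24·1)=12.000000
k: max(0,(2)−(1))=1 … min(2+(2),2−(1))=1
  k=1: (−1)^0·12.0000/(6)·0.4401^3·0.8979^1 = +0.153117
d^2_{1,2}(2.2301) = +0.153117

d=0.1531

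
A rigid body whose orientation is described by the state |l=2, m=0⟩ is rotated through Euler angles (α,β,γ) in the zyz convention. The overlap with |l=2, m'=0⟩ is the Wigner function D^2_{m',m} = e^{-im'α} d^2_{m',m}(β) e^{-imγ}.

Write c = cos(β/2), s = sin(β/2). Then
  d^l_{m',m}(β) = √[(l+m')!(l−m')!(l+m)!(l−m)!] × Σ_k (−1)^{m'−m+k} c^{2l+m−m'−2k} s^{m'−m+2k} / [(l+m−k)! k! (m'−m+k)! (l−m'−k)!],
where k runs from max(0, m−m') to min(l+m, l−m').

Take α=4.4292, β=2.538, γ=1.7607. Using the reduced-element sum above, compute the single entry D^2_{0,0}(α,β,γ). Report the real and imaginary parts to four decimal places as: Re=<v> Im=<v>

Re=0.5167 Im=0.0000

First d^2_{0,0}(β=2.538), then the phase factors e^{-i(0)α} and e^{-i(0)γ}:
Half-angle: c=0.297236, s=0.954804. N=√(2·2·2·2)=4.000000
The bounds max(0,m−m')=0 and min(l+m,l−m')=2 give 3 terms
  k=0: (−1)^0·4.0000/(4)·0.2972^4·0.9548^0 = +0.007806
  k=1: (−1)^1·4.0000/(1)·0.2972^2·0.9548^2 = -0.322174
  k=2: (−1)^2·4.0000/(4)·0.2972^0·0.9548^4 = +0.831107
d^2_{0,0}(2.538) = +0.007806 -0.322174 +0.831107 = +0.516739
Phases: e^{-i·(0)·4.4292}=+1.000000+0.000000i, e^{-i·(0)·1.7607}=+1.000000+0.000000i ⇒ D=+0.516739+0.000000i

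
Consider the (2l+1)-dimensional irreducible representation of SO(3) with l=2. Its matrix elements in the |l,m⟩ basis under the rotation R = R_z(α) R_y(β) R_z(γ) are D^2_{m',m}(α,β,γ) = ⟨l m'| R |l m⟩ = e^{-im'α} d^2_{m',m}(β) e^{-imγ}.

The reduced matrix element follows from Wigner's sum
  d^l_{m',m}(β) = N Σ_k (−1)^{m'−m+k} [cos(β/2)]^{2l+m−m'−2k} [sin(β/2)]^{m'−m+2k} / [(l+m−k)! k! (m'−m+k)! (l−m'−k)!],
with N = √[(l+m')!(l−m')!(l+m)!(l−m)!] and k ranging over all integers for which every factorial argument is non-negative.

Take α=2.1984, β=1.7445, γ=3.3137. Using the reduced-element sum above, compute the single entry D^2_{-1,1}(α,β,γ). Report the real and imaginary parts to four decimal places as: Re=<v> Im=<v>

D^2_{-1,1}(2.1984,1.7445,3.3137) = e^{-i·-1·2.1984}·d^2_{-1,1}(1.7445)·e^{-i·1·3.3137}. Compute d first:
Half-angle: c=0.643105, s=0.765778. N=√(1·6·6·1)=6.000000
k: max(0,(1)−(-1))=2 … min(2+(1),2−(-1))=3
  k=2: (−1)^0·6.0000/(2)·0.6431^2·0.7658^2 = +0.727597
  k=3: (−1)^1·6.0000/(6)·0.6431^0·0.7658^4 = -0.343883
d^2_{-1,1}(1.7445) = +0.727597 -0.343883 = +0.383714
D = (-0.587207+0.809437i)·(+0.383714)·(-0.985226+0.171259i) = +0.168799-0.344591i

Re=0.1688 Im=-0.3446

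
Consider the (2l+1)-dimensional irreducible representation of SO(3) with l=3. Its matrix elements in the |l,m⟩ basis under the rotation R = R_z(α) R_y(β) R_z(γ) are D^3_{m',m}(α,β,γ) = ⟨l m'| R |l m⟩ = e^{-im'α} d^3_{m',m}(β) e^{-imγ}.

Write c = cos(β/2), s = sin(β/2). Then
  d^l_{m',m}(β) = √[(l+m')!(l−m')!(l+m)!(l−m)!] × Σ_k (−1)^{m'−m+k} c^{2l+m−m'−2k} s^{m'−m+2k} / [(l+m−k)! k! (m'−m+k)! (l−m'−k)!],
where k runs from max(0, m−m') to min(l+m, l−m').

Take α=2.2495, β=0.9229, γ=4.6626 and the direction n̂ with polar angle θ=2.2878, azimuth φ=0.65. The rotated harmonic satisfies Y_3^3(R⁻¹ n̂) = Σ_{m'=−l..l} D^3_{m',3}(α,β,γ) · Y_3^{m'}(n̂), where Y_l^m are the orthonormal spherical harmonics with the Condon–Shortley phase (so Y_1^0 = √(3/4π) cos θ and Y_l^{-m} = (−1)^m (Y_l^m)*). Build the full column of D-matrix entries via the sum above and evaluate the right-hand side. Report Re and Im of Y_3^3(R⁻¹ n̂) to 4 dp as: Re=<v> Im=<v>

Re=0.1127 Im=-0.2939

Need the full column D^3_{m',3} for m'=−3..3 at α=2.2495, β=0.9229, γ=4.6626.
cos(β/2)=0.895408, sin(β/2)=0.445247
d^3_{-3,3}: single k=6 term ⇒ +0.007791;  D = +0.004493-0.006365i
d^3_{-2,3}: single k=5 term ⇒ +0.038380;  D = -0.038301+0.002455i
d^3_{-1,3}: single k=4 term ⇒ +0.122037;  D = +0.082533+0.089896i
d^3_{0,3}: single k=3 term ⇒ +0.283387;  D = +0.042171-0.280232i
d^3_{1,3}: single k=2 term ⇒ +0.493550;  D = -0.426004+0.249223i
d^3_{2,3}: single k=1 term ⇒ +0.627742;  D = +0.586890+0.222755i
d^3_{3,3}: single k=0 term ⇒ +0.515377;  D = -0.160137-0.489867i
Y_3^{m'}(θ=2.2878,φ=0.65) and Σ D·Y over m':
  (+0.0045-0.0064i)·(-0.0661-0.1660i)  (-0.0383+0.0025i)·(-0.1021+0.3677i)  (+0.0825+0.0899i)·(+0.2248-0.1709i)  (+0.0422-0.2802i)·(+0.2062+0.0000i)  (-0.4260+0.2492i)·(-0.2248-0.1709i)  (+0.5869+0.2228i)·(-0.1021-0.3677i)  (-0.1601-0.4899i)·(+0.0661-0.1660i)
Y_3^3(R⁻¹ n̂) = +0.112697-0.293908i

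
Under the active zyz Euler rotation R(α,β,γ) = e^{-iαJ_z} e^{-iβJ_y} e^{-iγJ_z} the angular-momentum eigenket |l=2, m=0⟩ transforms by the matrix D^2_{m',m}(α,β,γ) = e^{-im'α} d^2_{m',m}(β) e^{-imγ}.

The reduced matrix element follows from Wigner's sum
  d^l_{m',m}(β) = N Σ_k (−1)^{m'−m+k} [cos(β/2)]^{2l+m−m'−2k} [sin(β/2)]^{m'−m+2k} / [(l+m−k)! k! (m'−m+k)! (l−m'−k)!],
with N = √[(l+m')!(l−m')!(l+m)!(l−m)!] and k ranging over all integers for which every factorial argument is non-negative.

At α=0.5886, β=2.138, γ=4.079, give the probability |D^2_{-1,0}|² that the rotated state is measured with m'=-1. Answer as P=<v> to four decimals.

P=0.3080

Split into d^2_{-1,0}(β=2.138) × two z-phases.
c=cos(2.138/2)=0.481001, s=sin(2.138/2)=0.876720; N=√[1·6·2·2]=4.898979
Admissible k: 1..2 (factorial args all ≥0)
  k=1: (−1)^0·4.8990/(2)·0.4810^3·0.8767^1 = +0.238987
  k=2: (−1)^1·4.8990/(2)·0.4810^1·0.8767^3 = -0.793971
d^2_{-1,0}(2.138) = +0.238987 -0.793971 = -0.554983
|D^2_{-1,0}|² = |d^2_{-1,0}(β)|² = (-0.554983)² = 0.308006 (the z-rotation phases have unit modulus)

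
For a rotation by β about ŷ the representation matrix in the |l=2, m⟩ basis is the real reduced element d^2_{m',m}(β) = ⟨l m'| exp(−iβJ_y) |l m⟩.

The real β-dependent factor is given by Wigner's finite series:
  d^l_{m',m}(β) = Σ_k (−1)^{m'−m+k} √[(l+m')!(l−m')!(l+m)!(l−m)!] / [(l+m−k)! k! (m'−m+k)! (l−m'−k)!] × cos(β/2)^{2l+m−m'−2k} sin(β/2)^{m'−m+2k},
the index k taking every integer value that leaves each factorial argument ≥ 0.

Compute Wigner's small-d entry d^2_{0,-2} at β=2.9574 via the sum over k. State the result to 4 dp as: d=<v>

d^2_{0,-2}(β=2.9574) via Wigner's sum:
With c≡cos(β/2)=0.091966 and s≡sin(β/2)=0.995762, N=[2·2·1·24]^{1/2}=9.797959
k∈{0} keeps every argument non-negative
  k=0: (−1)^2·9.7980/(4)·0.0920^2·0.9958^2 = +0.020542
d^2_{0,-2}(2.9574) = +0.020542

d=0.0205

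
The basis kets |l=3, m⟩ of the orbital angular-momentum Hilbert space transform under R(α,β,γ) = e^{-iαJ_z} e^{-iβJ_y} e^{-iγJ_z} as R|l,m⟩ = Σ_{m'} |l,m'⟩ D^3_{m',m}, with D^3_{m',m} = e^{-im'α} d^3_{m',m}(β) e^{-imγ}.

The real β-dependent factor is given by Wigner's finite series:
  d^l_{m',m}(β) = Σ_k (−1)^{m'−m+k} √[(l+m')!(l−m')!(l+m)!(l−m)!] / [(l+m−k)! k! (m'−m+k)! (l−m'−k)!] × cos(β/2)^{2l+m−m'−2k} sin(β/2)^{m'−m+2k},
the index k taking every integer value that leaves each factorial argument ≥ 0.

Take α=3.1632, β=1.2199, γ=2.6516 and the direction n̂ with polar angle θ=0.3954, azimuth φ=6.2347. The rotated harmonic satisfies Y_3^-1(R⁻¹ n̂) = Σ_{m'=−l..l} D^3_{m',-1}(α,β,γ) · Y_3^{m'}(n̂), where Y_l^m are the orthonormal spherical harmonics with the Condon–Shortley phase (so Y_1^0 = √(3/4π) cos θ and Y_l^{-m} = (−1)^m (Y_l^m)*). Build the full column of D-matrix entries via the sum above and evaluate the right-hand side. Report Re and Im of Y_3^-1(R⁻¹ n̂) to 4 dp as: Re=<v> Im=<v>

Need the full column D^3_{m',-1} for m'=−3..3 at α=3.1632, β=1.2199, γ=2.6516.
cos(β/2)=0.819677, sin(β/2)=0.572826
d^3_{-3,-1}: single k=2 term ⇒ +0.573670;  D = +0.522595-0.236625i
d^3_{-2,-1}: k∈[1..2] ⇒ +0.670249 -0.654677 = +0.015572;  D = -0.014043+0.006728i
d^3_{-1,-1}: k∈[0..2] ⇒ +0.303288 -1.184967 +0.434039 = -0.447640;  D = -0.399429+0.202085i
d^3_{0,-1}: k∈[0..2] ⇒ -0.734221 +1.075744 -0.175125 = +0.166398;  D = -0.146819+0.078310i
d^3_{1,-1}: k∈[0..2] ⇒ +0.888726 -0.578719 +0.035330 = +0.345337;  D = +0.301120-0.169067i
d^3_{2,-1}: k∈[0..1] ⇒ -0.654677 +0.159867 = -0.494810;  D = +0.426121-0.251511i
d^3_{3,-1}: single k=0 term ⇒ +0.280171;  D = +0.238145-0.147590i
Y_3^{m'}(θ=0.3954,φ=6.2347) and Σ D·Y over m':
  (+0.5226-0.2366i)·(+0.0236+0.0035i)  (-0.0140+0.0067i)·(+0.1393+0.0135i)  (-0.3994+0.2021i)·(+0.4051+0.0197i)  (-0.1468+0.0783i)·(+0.4333+0.0000i)  (+0.3011-0.1691i)·(-0.4051+0.0197i)  (+0.4261-0.2515i)·(+0.1393-0.0135i)  (+0.2381-0.1476i)·(-0.0236+0.0035i)
Y_3^-1(R⁻¹ n̂) = -0.286136+0.142832i

Re=-0.2861 Im=0.1428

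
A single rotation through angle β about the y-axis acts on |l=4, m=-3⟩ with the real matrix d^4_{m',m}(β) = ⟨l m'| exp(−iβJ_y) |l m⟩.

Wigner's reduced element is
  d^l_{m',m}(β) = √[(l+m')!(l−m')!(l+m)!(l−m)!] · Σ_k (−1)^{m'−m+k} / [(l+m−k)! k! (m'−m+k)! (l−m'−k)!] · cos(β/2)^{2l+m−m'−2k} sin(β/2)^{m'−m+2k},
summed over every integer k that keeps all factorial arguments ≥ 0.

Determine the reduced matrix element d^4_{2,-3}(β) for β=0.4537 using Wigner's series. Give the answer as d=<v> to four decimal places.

d^4_{2,-3}(β=0.4537) via Wigner's sum:
Half-angle: c=0.974380, s=0.224909. N=√(720·2·1·5040)=2693.993318
The bounds max(0,m−m')=0 and min(l+m,l−m')=1 give 2 terms
  k=0: (−1)^5·2693.9933/(240)·0.9744^3·0.2249^5 = -0.005976
  k=1: (−1)^6·2693.9933/(720)·0.9744^1·0.2249^7 = +0.000106
d^4_{2,-3}(0.4537) = -0.005976 +0.000106 = -0.005870

d=-0.0059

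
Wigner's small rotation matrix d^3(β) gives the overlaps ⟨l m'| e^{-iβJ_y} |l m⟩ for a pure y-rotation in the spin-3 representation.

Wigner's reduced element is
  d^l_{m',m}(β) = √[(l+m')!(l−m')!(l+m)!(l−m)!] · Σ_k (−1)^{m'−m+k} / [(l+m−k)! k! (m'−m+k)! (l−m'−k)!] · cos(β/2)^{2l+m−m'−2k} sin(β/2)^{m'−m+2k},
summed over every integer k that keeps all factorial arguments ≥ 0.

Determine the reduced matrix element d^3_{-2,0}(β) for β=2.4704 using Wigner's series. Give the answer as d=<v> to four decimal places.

d=-0.4147

d^3_{-2,0}(β=2.4704) via Wigner's sum:
c=cos(2.4704/2)=0.329332, s=sin(2.4704/2)=0.944214; N=√[1·120·6·6]=65.726707
k∈{2,3} keeps every argument non-negative
  k=2: (−1)^0·65.7267/(12)·0.3293^4·0.9442^2 = +0.057443
  k=3: (−1)^1·65.7267/(12)·0.3293^2·0.9442^4 = -0.472184
d^3_{-2,0}(2.4704) = +0.057443 -0.472184 = -0.414741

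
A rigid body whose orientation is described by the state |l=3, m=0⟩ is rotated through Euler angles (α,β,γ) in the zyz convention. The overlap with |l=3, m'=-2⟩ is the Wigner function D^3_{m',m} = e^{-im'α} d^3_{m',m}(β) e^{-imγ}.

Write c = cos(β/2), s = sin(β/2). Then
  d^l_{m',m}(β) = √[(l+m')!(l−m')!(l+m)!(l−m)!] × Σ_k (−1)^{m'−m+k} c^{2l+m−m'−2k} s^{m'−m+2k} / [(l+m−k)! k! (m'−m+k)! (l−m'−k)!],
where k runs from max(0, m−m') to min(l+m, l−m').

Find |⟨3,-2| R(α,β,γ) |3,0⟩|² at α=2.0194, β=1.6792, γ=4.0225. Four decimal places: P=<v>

Split into d^3_{-2,0}(β=1.6792) × two z-phases.
c=cos(1.6792/2)=0.667761, s=sin(1.6792/2)=0.744376; N=√[1·120·6·6]=65.726707
The bounds max(0,m−m')=2 and min(l+m,l−m')=3 give 2 terms
  k=2: (−1)^0·65.7267/(12)·0.6678^4·0.7444^2 = +0.603432
  k=3: (−1)^1·65.7267/(12)·0.6678^2·0.7444^4 = -0.749846
d^3_{-2,0}(1.6792) = +0.603432 -0.749846 = -0.146413
|D^3_{-2,0}|² = |d^3_{-2,0}(β)|² = (-0.146413)² = 0.021437 (the z-rotation phases have unit modulus)

P=0.0214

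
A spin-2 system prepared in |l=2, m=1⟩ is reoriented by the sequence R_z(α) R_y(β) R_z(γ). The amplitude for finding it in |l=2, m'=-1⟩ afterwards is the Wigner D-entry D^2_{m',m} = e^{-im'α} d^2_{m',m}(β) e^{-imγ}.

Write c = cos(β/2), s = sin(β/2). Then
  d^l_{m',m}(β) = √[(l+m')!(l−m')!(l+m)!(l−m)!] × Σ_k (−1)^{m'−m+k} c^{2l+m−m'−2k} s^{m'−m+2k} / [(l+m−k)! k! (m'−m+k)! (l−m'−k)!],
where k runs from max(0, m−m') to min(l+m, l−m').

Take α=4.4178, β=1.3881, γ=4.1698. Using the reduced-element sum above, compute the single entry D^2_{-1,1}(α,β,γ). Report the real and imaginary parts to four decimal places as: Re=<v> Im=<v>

First d^2_{-1,1}(β=1.3881), then the phase factors e^{-i(-1)α} and e^{-i(1)γ}:
With c≡cos(β/2)=0.768662 and s≡sin(β/2)=0.639655, N=[1·6·6·1]^{1/2}=6.000000
k: max(0,(1)−(-1))=2 … min(2+(1),2−(-1))=3
  k=2: (−1)^0·6.0000/(2)·0.7687^2·0.6397^2 = +0.725244
  k=3: (−1)^1·6.0000/(6)·0.7687^0·0.6397^4 = -0.167411
d^2_{-1,1}(1.3881) = +0.725244 -0.167411 = +0.557833
Phases: e^{-i·(-1)·4.4178}=-0.290347-0.956922i, e^{-i·(1)·4.1698}=-0.516355+0.856375i ⇒ D=+0.540766+0.136929i

Re=0.5408 Im=0.1369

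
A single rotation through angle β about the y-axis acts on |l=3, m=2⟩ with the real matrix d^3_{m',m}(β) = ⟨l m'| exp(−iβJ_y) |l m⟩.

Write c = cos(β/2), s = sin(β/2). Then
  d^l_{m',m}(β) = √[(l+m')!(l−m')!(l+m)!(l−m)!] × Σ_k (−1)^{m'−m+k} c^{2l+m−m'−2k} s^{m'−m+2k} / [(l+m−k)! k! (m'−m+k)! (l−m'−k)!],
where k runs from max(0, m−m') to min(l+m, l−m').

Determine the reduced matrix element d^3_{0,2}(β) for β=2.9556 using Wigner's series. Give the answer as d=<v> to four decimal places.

d^3_{0,2}(β=2.9556) via Wigner's sum:
With c≡cos(β/2)=0.092862 and s≡sin(β/2)=0.995679, N=[6·6·120·1]^{1/2}=65.726707
k: max(0,(2)−(0))=2 … min(3+(2),3−(0))=3
  k=2: (−1)^0·65.7267/(12)·0.0929^4·0.9957^2 = +0.000404
  k=3: (−1)^1·65.7267/(12)·0.0929^2·0.9957^4 = -0.046421
d^3_{0,2}(2.9556) = +0.000404 -0.046421 = -0.046017

d=-0.0460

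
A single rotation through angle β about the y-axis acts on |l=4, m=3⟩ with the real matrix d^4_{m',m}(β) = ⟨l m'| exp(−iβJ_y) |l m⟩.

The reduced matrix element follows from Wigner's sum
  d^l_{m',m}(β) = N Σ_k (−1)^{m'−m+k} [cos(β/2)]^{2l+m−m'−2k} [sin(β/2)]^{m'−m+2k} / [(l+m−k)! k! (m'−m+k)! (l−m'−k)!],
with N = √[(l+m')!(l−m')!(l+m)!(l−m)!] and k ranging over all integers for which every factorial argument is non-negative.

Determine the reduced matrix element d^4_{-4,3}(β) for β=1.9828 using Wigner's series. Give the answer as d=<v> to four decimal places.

d=0.4449

d^4_{-4,3}(β=1.9828) via Wigner's sum:
Half-angle: c=0.547519, s=0.836793. N=√(1·40320·5040·1)=14255.272709
k∈{7} keeps every argument non-negative
  k=7: (−1)^0·14255.2727/(5040)·0.5475^1·0.8368^7 = +0.444909
d^4_{-4,3}(1.9828) = +0.444909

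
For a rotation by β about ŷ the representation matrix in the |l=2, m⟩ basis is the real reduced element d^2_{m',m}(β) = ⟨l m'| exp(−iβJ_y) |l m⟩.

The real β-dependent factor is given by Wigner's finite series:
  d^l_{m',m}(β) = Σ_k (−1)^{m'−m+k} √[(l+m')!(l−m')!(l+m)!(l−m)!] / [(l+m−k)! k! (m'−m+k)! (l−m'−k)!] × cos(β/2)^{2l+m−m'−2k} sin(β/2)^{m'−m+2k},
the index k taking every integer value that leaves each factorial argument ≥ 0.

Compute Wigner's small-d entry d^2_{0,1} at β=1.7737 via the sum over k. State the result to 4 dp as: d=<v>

d=-0.2417

d^2_{0,1}(β=1.7737) via Wigner's sum:
c=cos(1.7737/2)=0.631857, s=sin(1.7737/2)=0.775085; N=√[2·2·6·1]=4.898979
Admissible k: 1..2 (factorial args all ≥0)
  k=1: (−1)^0·4.8990/(2)·0.6319^3·0.7751^1 = +0.478940
  k=2: (−1)^1·4.8990/(2)·0.6319^1·0.7751^3 = -0.720680
d^2_{0,1}(1.7737) = +0.478940 -0.720680 = -0.241741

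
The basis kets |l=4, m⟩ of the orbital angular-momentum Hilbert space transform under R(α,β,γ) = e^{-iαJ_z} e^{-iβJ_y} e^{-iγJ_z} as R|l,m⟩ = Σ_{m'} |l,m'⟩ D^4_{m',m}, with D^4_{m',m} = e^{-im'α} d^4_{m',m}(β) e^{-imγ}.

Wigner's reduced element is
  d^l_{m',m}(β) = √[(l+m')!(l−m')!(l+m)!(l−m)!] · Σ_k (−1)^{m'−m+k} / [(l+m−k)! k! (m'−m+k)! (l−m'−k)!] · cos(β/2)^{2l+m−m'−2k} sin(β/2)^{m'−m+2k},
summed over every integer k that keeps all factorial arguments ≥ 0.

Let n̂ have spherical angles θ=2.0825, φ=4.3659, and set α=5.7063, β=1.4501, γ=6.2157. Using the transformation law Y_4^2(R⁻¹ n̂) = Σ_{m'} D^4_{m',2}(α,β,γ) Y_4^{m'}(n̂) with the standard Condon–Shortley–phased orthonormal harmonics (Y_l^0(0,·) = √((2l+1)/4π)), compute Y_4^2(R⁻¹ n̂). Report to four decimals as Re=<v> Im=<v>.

Re=0.0983 Im=0.2663

Need the full column D^4_{m',2} for m'=−4..4 at α=5.7063, β=1.4501, γ=6.2157.
cos(β/2)=0.748466, sin(β/2)=0.663173
d^4_{-4,2}: single k=6 term ⇒ +0.252165;  D = -0.142752-0.207867i
d^4_{-3,2}: k∈[5..6] ⇒ +0.603720 -0.157988 = +0.445732;  D = -0.011093-0.445594i
d^4_{-2,2}: k∈[4..6] ⇒ +0.910515 -0.571855 +0.037412 = +0.376072;  D = +0.197208-0.320218i
d^4_{-1,2}: k∈[3..5] ⇒ +0.968850 -1.140924 +0.179141 = +0.007067;  D = +0.006388-0.003022i
d^4_{0,2}: k∈[2..4] ⇒ +0.733514 -1.535628 +0.452091 = -0.350023;  D = -0.346839-0.047099i
d^4_{1,2}: k∈[1..3] ⇒ +0.370227 -1.453275 +0.760616 = -0.322431;  D = -0.244129-0.210625i
d^4_{2,2}: k∈[0..2] ⇒ +0.098487 -0.927829 +0.910515 = +0.081173;  D = +0.022593+0.077965i
d^4_{3,2}: k∈[0..1] ⇒ -0.326510 +0.769001 = +0.442491;  D = -0.128578+0.423398i
d^4_{4,2}: single k=0 term ⇒ +0.409134;  D = -0.313165+0.263284i
Y_4^{m'}(θ=2.0825,φ=4.3659) and Σ D·Y over m':
  (-0.1428-0.2079i)·(+0.0470+0.2514i)  (-0.0111-0.4456i)·(-0.3503+0.2058i)  (+0.1972-0.3202i)·(-0.1327-0.1102i)  (+0.0064-0.0030i)·(-0.0907+0.2511i)  (-0.3468-0.0471i)·(-0.2307+0.0000i)  (-0.2441-0.2106i)·(+0.0907+0.2511i)  (+0.0226+0.0780i)·(-0.1327+0.1102i)  (-0.1286+0.4234i)·(+0.3503+0.2058i)  (-0.3132+0.2633i)·(+0.0470-0.2514i)
Y_4^2(R⁻¹ n̂) = +0.098331+0.266329i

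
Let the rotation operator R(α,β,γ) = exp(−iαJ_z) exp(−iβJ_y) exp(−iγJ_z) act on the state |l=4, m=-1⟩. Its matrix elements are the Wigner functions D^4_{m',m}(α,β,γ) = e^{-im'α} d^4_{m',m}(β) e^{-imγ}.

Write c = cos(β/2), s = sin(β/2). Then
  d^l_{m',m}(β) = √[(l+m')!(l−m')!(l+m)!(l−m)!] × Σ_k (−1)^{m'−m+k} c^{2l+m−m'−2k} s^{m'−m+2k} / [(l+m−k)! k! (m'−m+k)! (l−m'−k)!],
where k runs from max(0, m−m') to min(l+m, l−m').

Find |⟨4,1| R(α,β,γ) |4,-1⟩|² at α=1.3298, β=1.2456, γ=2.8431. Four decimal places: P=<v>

Split into d^4_{1,-1}(β=1.2456) × two z-phases.
With c≡cos(β/2)=0.812248 and s≡sin(β/2)=0.583312, N=[120·6·6·120]^{1/2}=720.000000
The bounds max(0,m−m')=0 and min(l+m,l−m')=3 give 4 terms
  k=0: (−1)^2·720.0000/(72)·0.8122^6·0.5833^2 = +0.977090
  k=1: (−1)^3·720.0000/(24)·0.8122^4·0.5833^4 = -1.511748
  k=2: (−1)^4·720.0000/(48)·0.8122^2·0.5833^6 = +0.389828
  k=3: (−1)^5·720.0000/(720)·0.8122^0·0.5833^8 = -0.013403
d^4_{1,-1}(1.2456) = +0.977090 -1.511748 +0.389828 -0.013403 = -0.158233
|D^4_{1,-1}|² = |d^4_{1,-1}(β)|² = (-0.158233)² = 0.025038 (the z-rotation phases have unit modulus)

P=0.0250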